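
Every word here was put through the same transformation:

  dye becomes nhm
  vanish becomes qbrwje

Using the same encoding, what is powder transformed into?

anmfxy

The output letters match the input read backwards, each shifted +9: dye reversed is eyd. Two steps: reverse the string, then apply a Caesar shift of +9.
Applying it to powder: reverse → redwop; then shift: r+9=a, e+9=n, d+9=m, w+9=f, o+9=x, p+9=y.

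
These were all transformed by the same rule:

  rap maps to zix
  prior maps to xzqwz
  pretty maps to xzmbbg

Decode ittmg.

alley

Compare letters: r→z is +8, a→i is +8, p→x is +8 — a constant shift. Every letter moves 8 places later in the alphabet, wrapping around z→a.
Undoing it on ittmg: i−8=a, t−8=l, t−8=l, m−8=e, g−8=y.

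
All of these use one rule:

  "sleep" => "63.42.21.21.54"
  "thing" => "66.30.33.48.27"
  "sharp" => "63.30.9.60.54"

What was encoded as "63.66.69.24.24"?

With a=1..z=26, the number is 3·pos + 6.
Reversing it on 63.66.69.24.24: 63→(63−6)÷3=19=s, 66→(66−6)÷3=20=t, 69→(69−6)÷3=21=u, 24→(24−6)÷3=6=f, 24→(24−6)÷3=6=f.

stuff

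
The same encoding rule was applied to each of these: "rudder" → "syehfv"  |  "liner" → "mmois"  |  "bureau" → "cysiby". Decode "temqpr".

salmon

Shifts by position in rudder: pos 0: r→s (+1), pos 1: u→y (+4), pos 2: d→e (+1), pos 3: d→h (+4) — repeating every 2. It's a Vigenère-style cipher with numeric key [1,4]: position i shifts by key[i mod 2].
Reversing it on temqpr: t−1=s, e−4=a, m−1=l, q−4=m, p−1=o, r−4=n.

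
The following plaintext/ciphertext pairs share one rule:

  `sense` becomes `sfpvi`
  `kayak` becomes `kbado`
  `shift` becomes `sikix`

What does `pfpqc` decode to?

In sense: s→s is +0, e→f is +1, n→p is +2, s→v is +3 — the shift increases by 1 each position. Letter i (0-indexed) is shifted by i+0, so successive shifts are 0, 1, 2, ….
Reversing it on pfpqc: p−0=p, f−1=e, p−2=n, q−3=n, c−4=y.

penny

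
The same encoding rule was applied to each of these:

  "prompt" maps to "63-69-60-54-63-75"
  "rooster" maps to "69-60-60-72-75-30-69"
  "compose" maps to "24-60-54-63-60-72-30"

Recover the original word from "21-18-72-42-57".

basin

The formula is n = 3×(alphabet index, a=1) + 15.
Undoing it on 21-18-72-42-57: 21→(21−15)÷3=2=b, 18→(18−15)÷3=1=a, 72→(72−15)÷3=19=s, 42→(42−15)÷3=9=i, 57→(57−15)÷3=14=n.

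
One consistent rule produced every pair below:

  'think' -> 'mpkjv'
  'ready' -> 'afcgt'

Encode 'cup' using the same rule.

rwe

The output letters match the input read backwards, each shifted +2: think reversed is kniht. The word is reversed, then every letter is shifted forward by 2.
On cup: reverse → puc; then shift: p+2=r, u+2=w, c+2=e.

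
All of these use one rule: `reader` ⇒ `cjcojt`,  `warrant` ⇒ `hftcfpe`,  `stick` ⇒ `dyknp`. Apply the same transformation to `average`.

lagcfip

Shifts by position in reader: pos 0: r→c (+11), pos 1: e→j (+5), pos 2: a→c (+2), pos 3: d→o (+11), pos 4: e→j (+5), pos 5: r→t (+2) — repeating every 3. The shifts repeat in a cycle of length 3: positions 0,1,… shift by +11, +5, +2, then the pattern repeats.
On average: a+11=l, v+5=a, e+2=g, r+11=c, a+5=f, g+2=i, e+11=p.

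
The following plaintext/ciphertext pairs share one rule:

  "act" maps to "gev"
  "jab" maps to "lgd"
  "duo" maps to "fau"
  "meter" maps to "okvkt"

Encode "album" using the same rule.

gndao

The shift depends on letter class: consonant c→e is +2, but vowel a→g is +6. Two shifts are in play — +6 for a/e/i/o/u, +2 for every other letter.
Applying it to album: a(vowel)+6=g, l(cons)+2=n, b(cons)+2=d, u(vowel)+6=a, m(cons)+2=o.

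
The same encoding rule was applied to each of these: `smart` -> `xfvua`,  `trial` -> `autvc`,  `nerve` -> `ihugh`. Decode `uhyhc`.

rebel

s(18)→x(23) and m(12)→f(5) fit y≡3x+21 (mod 26); the inverse of 3 mod 26 is 9. This is an affine cipher: with a=0,…,z=25, each position x becomes (3x+21) mod 26.
Decoding uhyhc: u(20)→9·(20−21)≡17=r; h(7)→9·(7−21)≡4=e; y(24)→9·(24−21)≡1=b; h(7)→9·(7−21)≡4=e; c(2)→9·(2−21)≡11=l (all mod 26).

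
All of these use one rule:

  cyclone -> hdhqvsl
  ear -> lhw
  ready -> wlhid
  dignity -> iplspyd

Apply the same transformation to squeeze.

The shift depends on letter class: consonant c→h is +5, but vowel o→v is +7. Two shifts are in play — +7 for a/e/i/o/u, +5 for every other letter.
For squeeze: s(cons)+5=x, q(cons)+5=v, u(vowel)+7=b, e(vowel)+7=l, e(vowel)+7=l, z(cons)+5=e, e(vowel)+7=l.

xvbllel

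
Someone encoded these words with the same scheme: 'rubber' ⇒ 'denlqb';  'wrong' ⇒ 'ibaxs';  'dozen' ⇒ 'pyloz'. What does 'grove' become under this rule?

A repeating key of period 2 is used — shifts +12, +10 over and over.
On grove: g+12=s, r+10=b, o+12=a, v+10=f, e+12=q.

sbafq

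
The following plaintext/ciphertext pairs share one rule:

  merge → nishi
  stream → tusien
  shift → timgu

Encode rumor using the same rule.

The shift depends on letter class: consonant m→n is +1, but vowel e→i is +4. The rule splits by letter class: vowels +4, consonants +1.
For rumor: r(cons)+1=s, u(vowel)+4=y, m(cons)+1=n, o(vowel)+4=s, r(cons)+1=s.

synss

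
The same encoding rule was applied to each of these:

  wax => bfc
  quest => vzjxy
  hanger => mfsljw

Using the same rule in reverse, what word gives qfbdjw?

It's a constant shift of +5 (ROT5).
Undoing it on qfbdjw: q−5=l, f−5=a, b−5=w, d−5=y, j−5=e, w−5=r.

lawyer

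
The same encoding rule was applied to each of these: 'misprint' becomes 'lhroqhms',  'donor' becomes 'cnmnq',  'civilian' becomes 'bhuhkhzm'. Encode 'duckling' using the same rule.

Compare letters: m→l is +25, i→h is +25, s→r is +25 — a constant shift. This is a Caesar cipher with shift 25.
On duckling: d+25=c, u+25=t, c+25=b, k+25=j, l+25=k, i+25=h, n+25=m, g+25=f.

ctbjkhmf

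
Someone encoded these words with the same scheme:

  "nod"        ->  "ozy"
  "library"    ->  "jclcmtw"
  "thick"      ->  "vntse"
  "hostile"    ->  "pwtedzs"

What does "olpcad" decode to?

The output letters match the input read backwards, each shifted +11: nod reversed is don. The word is reversed, then every letter is shifted forward by 11.
Undoing it on olpcad: shift back: o−11=d, l−11=a, p−11=e, c−11=r, a−11=p, d−11=s → daerps; then reverse → spread.

spread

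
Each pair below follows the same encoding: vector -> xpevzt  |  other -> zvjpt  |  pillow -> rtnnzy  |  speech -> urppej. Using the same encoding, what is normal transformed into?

pztoln

The shift depends on letter class: consonant v→x is +2, but vowel e→p is +11. Vowels shift forward by 11 and consonants shift forward by 2.
On normal: n(cons)+2=p, o(vowel)+11=z, r(cons)+2=t, m(cons)+2=o, a(vowel)+11=l, l(cons)+2=n.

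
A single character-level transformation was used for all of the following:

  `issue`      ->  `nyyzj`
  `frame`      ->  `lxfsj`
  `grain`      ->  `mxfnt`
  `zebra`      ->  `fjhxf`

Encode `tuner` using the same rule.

zztjx

Vowels shift forward by 5 and consonants shift forward by 6.
For tuner: t(cons)+6=z, u(vowel)+5=z, n(cons)+6=t, e(vowel)+5=j, r(cons)+6=x.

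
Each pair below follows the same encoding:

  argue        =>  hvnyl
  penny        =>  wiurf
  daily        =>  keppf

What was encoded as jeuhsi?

candle

Shifts by position in argue: pos 0: a→h (+7), pos 1: r→v (+4), pos 2: g→n (+7), pos 3: u→y (+4) — repeating every 2. A repeating key of period 2 is used — shifts +7, +4 over and over.
Undoing it on jeuhsi: j−7=c, e−4=a, u−7=n, h−4=d, s−7=l, i−4=e.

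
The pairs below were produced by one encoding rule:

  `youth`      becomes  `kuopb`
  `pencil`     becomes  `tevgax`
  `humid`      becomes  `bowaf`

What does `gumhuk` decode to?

y(24)→k(10) and o(14)→u(20) fit y≡25x+8 (mod 26); the inverse of 25 mod 26 is 25. Each letter's alphabet position (a=0..z=25) is mapped through 25·x+8 mod 26 — an affine cipher.
Decoding gumhuk: g(6)→25·(6−8)≡2=c; u(20)→25·(20−8)≡14=o; m(12)→25·(12−8)≡22=w; h(7)→25·(7−8)≡1=b; u(20)→25·(20−8)≡14=o; k(10)→25·(10−8)≡24=y (all mod 26).

cowboy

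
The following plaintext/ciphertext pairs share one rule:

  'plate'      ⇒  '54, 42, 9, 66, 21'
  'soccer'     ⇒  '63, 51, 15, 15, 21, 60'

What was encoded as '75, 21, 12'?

web

p(#16)→54 and l(#12)→42: differences scale by 3, so n = 3·pos + 6. With a=1..z=26, the number is 3·pos + 6.
Reversing it on 75, 21, 12: 75→(75−6)÷3=23=w, 21→(21−6)÷3=5=e, 12→(12−6)÷3=2=b.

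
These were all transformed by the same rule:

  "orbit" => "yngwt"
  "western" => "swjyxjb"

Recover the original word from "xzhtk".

The output letters match the input read backwards, each shifted +5: orbit reversed is tibro. The word is reversed, then every letter is shifted forward by 5.
Undoing it on xzhtk: shift back: x−5=s, z−5=u, h−5=c, t−5=o, k−5=f → sucof; then reverse → focus.

focus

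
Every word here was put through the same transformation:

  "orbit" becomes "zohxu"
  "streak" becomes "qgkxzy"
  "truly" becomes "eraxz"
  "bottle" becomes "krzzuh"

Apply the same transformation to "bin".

The output letters match the input read backwards, each shifted +6: orbit reversed is tibro. The word is reversed, then every letter is shifted forward by 6.
For bin: reverse → nib; then shift: n+6=t, i+6=o, b+6=h.

toh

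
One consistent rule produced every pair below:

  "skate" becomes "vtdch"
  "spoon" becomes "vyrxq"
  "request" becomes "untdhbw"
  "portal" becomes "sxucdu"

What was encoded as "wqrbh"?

those

Shifts by position in skate: pos 0: s→v (+3), pos 1: k→t (+9), pos 2: a→d (+3), pos 3: t→c (+9) — repeating every 2. The shifts repeat in a cycle of length 2: positions 0,1,… shift by +3, +9, then the pattern repeats.
Reversing it on wqrbh: w−3=t, q−9=h, r−3=o, b−9=s, h−3=e.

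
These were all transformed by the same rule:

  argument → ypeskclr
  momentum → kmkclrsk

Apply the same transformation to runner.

psllcp

Compare letters: a→y is +24, r→p is +24, g→e is +24 — a constant shift. Every letter moves 24 places later in the alphabet, wrapping around z→a.
On runner: r+24=p, u+24=s, n+24=l, n+24=l, e+24=c, r+24=p.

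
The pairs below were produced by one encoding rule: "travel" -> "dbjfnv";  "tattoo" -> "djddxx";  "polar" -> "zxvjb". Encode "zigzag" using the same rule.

The shift depends on letter class: consonant t→d is +10, but vowel a→j is +9. Two shifts are in play — +9 for a/e/i/o/u, +10 for every other letter.
Applying it to zigzag: z(cons)+10=j, i(vowel)+9=r, g(cons)+10=q, z(cons)+10=j, a(vowel)+9=j, g(cons)+10=q.

jrqjjq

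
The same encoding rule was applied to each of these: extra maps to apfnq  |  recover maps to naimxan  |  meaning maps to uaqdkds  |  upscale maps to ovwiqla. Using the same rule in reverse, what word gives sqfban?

e(4)→a(0) and x(23)→p(15) fit y≡9x+16 (mod 26); the inverse of 9 mod 26 is 3. This is an affine cipher: with a=0,…,z=25, each position x becomes (9x+16) mod 26.
Decoding sqfban: s(18)→3·(18−16)≡6=g; q(16)→3·(16−16)≡0=a; f(5)→3·(5−16)≡19=t; b(1)→3·(1−16)≡7=h; a(0)→3·(0−16)≡4=e; n(13)→3·(13−16)≡17=r (all mod 26).

gather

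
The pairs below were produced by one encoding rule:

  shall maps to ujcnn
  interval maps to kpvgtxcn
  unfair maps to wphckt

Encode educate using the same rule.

gfwecvg

Compare letters: s→u is +2, h→j is +2, a→c is +2 — a constant shift. Each letter is shifted forward by 2 in the alphabet (a Caesar shift of +2).
On educate: e+2=g, d+2=f, u+2=w, c+2=e, a+2=c, t+2=v, e+2=g.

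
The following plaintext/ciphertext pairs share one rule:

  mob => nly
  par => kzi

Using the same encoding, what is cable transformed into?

Each pair mirrors across the alphabet (m↔n, o↔l, b↔y): positions sum to 25. This is the alphabet-reversal cipher (Atbash): a becomes z, b becomes y, etc.
Applying it to cable: c↔x, a↔z, b↔y, l↔o, e↔v.

xzyov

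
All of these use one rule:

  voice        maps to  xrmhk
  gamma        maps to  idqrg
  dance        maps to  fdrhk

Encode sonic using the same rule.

In voice: v→x is +2, o→r is +3, i→m is +4, c→h is +5 — the shift increases by 1 each position. Letter i (0-indexed) is shifted by i+2, so successive shifts are 2, 3, 4, ….
Applying it to sonic: s+2=u, o+3=r, n+4=r, i+5=n, c+6=i.

urrni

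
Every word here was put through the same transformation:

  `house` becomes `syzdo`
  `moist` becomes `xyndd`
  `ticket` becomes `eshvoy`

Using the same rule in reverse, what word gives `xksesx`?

mantis

Shifts by position in house: pos 0: h→s (+11), pos 1: o→y (+10), pos 2: u→z (+5), pos 3: s→d (+11), pos 4: e→o (+10) — repeating every 3. It's a Vigenère-style cipher with numeric key [11,10,5]: position i shifts by key[i mod 3].
Decoding xksesx: x−11=m, k−10=a, s−5=n, e−11=t, s−10=i, x−5=s.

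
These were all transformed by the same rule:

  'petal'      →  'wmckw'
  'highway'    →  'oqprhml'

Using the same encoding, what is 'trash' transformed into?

azjcs

In petal: p→w is +7, e→m is +8, t→c is +9, a→k is +10 — the shift increases by 1 each position. The shift increases by 1 at each position, starting from +7: 7, 8, 9, ….
For trash: t+7=a, r+8=z, a+9=j, s+10=c, h+11=s.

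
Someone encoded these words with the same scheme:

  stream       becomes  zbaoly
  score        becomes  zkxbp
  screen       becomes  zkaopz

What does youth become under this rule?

fwdds

In stream: s→z is +7, t→b is +8, r→a is +9, e→o is +10 — the shift increases by 1 each position. Letter i (0-indexed) is shifted by i+7, so successive shifts are 7, 8, 9, ….
On youth: y+7=f, o+8=w, u+9=d, t+10=d, h+11=s.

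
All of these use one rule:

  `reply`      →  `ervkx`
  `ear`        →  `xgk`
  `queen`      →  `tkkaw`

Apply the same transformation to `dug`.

Read the word backwards and shift each letter +6.
Applying it to dug: reverse → gud; then shift: g+6=m, u+6=a, d+6=j.

maj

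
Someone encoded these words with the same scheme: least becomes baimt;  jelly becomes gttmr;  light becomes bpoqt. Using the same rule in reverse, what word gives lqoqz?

rigid

The output letters match the input read backwards, each shifted +8: least reversed is tsael. Read the word backwards and shift each letter +8.
Reversing it on lqoqz: shift back: l−8=d, q−8=i, o−8=g, q−8=i, z−8=r → digir; then reverse → rigid.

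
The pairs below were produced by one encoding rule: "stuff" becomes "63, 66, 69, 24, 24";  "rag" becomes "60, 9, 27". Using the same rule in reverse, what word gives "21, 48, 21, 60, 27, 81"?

energy

s(#19)→63 and t(#20)→66: differences scale by 3, so n = 3·pos + 6. With a=1..z=26, the number is 3·pos + 6.
Reversing it on 21, 48, 21, 60, 27, 81: 21→(21−6)÷3=5=e, 48→(48−6)÷3=14=n, 21→(21−6)÷3=5=e, 60→(60−6)÷3=18=r, 27→(27−6)÷3=7=g, 81→(81−6)÷3=25=y.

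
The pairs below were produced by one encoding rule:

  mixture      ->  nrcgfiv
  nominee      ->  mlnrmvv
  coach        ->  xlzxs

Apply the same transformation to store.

hgliv

Each pair mirrors across the alphabet (m↔n, i↔r, x↔c): positions sum to 25. Each letter is replaced by its mirror in the alphabet: a↔z, b↔y, c↔x, and so on (the Atbash cipher).
For store: s↔h, t↔g, o↔l, r↔i, e↔v.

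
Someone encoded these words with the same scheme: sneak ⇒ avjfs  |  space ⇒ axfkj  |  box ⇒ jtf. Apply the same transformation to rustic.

The shift depends on letter class: consonant s→a is +8, but vowel e→j is +5. Two shifts are in play — +5 for a/e/i/o/u, +8 for every other letter.
For rustic: r(cons)+8=z, u(vowel)+5=z, s(cons)+8=a, t(cons)+8=b, i(vowel)+5=n, c(cons)+8=k.

zzabnk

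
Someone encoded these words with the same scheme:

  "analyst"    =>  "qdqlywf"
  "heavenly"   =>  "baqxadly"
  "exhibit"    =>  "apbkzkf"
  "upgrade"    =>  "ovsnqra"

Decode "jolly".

fully

a(0)→q(16) and n(13)→d(3) fit y≡9x+16 (mod 26); the inverse of 9 mod 26 is 3. Treating letters as 0–25, the rule is x ↦ 9x + 16 (mod 26).
Undoing it on jolly: j(9)→3·(9−16)≡5=f; o(14)→3·(14−16)≡20=u; l(11)→3·(11−16)≡11=l; l(11)→3·(11−16)≡11=l; y(24)→3·(24−16)≡24=y (all mod 26).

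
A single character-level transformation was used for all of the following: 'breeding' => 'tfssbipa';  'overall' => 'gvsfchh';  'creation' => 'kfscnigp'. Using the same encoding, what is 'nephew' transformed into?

b(1)→t(19) and r(17)→f(5) fit y≡17x+2 (mod 26); the inverse of 17 mod 26 is 23. Each letter's alphabet position (a=0..z=25) is mapped through 17·x+2 mod 26 — an affine cipher.
For nephew: n(13)→17·13+2≡15=p; e(4)→17·4+2≡18=s; p(15)→17·15+2≡23=x; h(7)→17·7+2≡17=r; e(4)→17·4+2≡18=s; w(22)→17·22+2≡12=m (all mod 26).

psxrsm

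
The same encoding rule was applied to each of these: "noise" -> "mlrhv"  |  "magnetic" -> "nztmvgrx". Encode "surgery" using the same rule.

hfitvib

Each pair mirrors across the alphabet (n↔m, o↔l, i↔r): positions sum to 25. Letters are reflected about the middle of the alphabet (position → 25−position): Atbash.
Applying it to surgery: s↔h, u↔f, r↔i, g↔t, e↔v, r↔i, y↔b.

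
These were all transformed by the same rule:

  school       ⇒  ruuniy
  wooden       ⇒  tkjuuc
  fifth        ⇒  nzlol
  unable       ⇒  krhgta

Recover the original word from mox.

rig

The output letters match the input read backwards, each shifted +6: school reversed is loohcs. The word is reversed, then every letter is shifted forward by 6.
Reversing it on mox: shift back: m−6=g, o−6=i, x−6=r → gir; then reverse → rig.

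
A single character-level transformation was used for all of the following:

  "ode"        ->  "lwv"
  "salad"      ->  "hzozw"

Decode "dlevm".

woven

Each pair mirrors across the alphabet (o↔l, d↔w, e↔v): positions sum to 25. Each letter is replaced by its mirror in the alphabet: a↔z, b↔y, c↔x, and so on (the Atbash cipher).
Reversing it on dlevm: d↔w, l↔o, e↔v, v↔e, m↔n.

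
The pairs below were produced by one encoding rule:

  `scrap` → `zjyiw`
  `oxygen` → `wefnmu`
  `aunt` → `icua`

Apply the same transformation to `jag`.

qin

The shift depends on letter class: consonant s→z is +7, but vowel a→i is +8. The rule splits by letter class: vowels +8, consonants +7.
For jag: j(cons)+7=q, a(vowel)+8=i, g(cons)+7=n.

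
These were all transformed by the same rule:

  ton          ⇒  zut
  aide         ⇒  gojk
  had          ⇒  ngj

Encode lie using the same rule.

Each letter is shifted forward by 6 in the alphabet (a Caesar shift of +6).
For lie: l+6=r, i+6=o, e+6=k.

rok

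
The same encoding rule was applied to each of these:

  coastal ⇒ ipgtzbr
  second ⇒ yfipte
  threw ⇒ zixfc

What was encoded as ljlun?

It's a Vigenère-style cipher with numeric key [6,1]: position i shifts by key[i mod 2].
Decoding ljlun: l−6=f, j−1=i, l−6=f, u−1=t, n−6=h.

fifth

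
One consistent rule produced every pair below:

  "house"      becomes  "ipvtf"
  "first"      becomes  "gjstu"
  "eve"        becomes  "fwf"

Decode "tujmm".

Compare letters: h→i is +1, o→p is +1, u→v is +1 — a constant shift. It's a constant shift of +1 (ROT1).
Decoding tujmm: t−1=s, u−1=t, j−1=i, m−1=l, m−1=l.

still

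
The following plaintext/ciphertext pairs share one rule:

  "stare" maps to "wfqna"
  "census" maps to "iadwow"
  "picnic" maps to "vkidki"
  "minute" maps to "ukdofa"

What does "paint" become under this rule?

vqkdf

s(18)→w(22) and t(19)→f(5) fit y≡9x+16 (mod 26); the inverse of 9 mod 26 is 3. This is an affine cipher: with a=0,…,z=25, each position x becomes (9x+16) mod 26.
Applying it to paint: p(15)→9·15+16≡21=v; a(0)→9·0+16≡16=q; i(8)→9·8+16≡10=k; n(13)→9·13+16≡3=d; t(19)→9·19+16≡5=f (all mod 26).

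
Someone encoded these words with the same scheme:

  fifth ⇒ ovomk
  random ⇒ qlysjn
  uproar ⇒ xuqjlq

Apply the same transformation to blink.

Each letter's alphabet position (a=0..z=25) is mapped through 11·x+11 mod 26 — an affine cipher.
For blink: b(1)→11·1+11≡22=w; l(11)→11·11+11≡2=c; i(8)→11·8+11≡21=v; n(13)→11·13+11≡24=y; k(10)→11·10+11≡17=r (all mod 26).

wcvyr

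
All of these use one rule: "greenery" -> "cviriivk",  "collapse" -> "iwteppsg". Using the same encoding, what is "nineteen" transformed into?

The output letters match the input read backwards, each shifted +4: greenery reversed is yreneerg. The word is reversed, then every letter is shifted forward by 4.
Applying it to nineteen: reverse → neetenin; then shift: n+4=r, e+4=i, e+4=i, t+4=x, e+4=i, n+4=r, i+4=m, n+4=r.

riixirmr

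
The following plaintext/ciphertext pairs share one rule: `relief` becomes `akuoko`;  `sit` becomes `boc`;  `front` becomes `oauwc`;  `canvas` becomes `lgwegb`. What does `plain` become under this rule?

The rule splits by letter class: vowels +6, consonants +9.
Applying it to plain: p(cons)+9=y, l(cons)+9=u, a(vowel)+6=g, i(vowel)+6=o, n(cons)+9=w.

yugow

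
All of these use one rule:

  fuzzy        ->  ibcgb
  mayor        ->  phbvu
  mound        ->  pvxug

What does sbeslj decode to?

Shifts by position in fuzzy: pos 0: f→i (+3), pos 1: u→b (+7), pos 2: z→c (+3), pos 3: z→g (+7) — repeating every 2. It's a Vigenère-style cipher with numeric key [3,7]: position i shifts by key[i mod 2].
Reversing it on sbeslj: s−3=p, b−7=u, e−3=b, s−7=l, l−3=i, j−7=c.

public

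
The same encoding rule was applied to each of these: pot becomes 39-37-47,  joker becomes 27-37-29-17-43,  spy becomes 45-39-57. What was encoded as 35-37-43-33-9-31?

Each letter becomes 2×(its alphabet position, a=1..z=26) + 7.
Decoding 35-37-43-33-9-31: 35→(35−7)÷2=14=n, 37→(37−7)÷2=15=o, 43→(43−7)÷2=18=r, 33→(33−7)÷2=13=m, 9→(9−7)÷2=1=a, 31→(31−7)÷2=12=l.

normal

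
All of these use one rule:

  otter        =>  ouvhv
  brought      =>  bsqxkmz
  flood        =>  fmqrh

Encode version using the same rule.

vftvmtt

Each letter shifts forward by its position index (0, 1, 2, …) — the shift grows by one for each successive letter.
For version: v+0=v, e+1=f, r+2=t, s+3=v, i+4=m, o+5=t, n+6=t.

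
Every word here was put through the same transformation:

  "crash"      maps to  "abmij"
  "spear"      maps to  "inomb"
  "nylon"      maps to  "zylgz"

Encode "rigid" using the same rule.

Each letter's alphabet position (a=0..z=25) is mapped through 7·x+12 mod 26 — an affine cipher.
On rigid: r(17)→7·17+12≡1=b; i(8)→7·8+12≡16=q; g(6)→7·6+12≡2=c; i(8)→7·8+12≡16=q; d(3)→7·3+12≡7=h (all mod 26).

bqcqh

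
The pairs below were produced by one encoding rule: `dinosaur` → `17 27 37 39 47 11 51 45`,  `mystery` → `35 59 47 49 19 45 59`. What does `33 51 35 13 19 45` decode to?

lumber

d(#4)→17 and i(#9)→27: differences scale by 2, so n = 2·pos + 9. The formula is n = 2×(alphabet index, a=1) + 9.
Decoding 33 51 35 13 19 45: 33→(33−9)÷2=12=l, 51→(51−9)÷2=21=u, 35→(35−9)÷2=13=m, 13→(13−9)÷2=2=b, 19→(19−9)÷2=5=e, 45→(45−9)÷2=18=r.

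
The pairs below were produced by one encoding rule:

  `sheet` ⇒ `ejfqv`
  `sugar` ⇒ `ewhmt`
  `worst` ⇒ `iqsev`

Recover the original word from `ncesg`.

badge

Shifts by position in sheet: pos 0: s→e (+12), pos 1: h→j (+2), pos 2: e→f (+1), pos 3: e→q (+12), pos 4: t→v (+2) — repeating every 3. A repeating key of period 3 is used — shifts +12, +2, +1 over and over.
Undoing it on ncesg: n−12=b, c−2=a, e−1=d, s−12=g, g−2=e.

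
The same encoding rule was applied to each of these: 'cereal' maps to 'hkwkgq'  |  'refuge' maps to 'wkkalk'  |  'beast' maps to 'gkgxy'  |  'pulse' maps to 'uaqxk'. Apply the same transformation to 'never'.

The shift depends on letter class: consonant c→h is +5, but vowel e→k is +6. The rule splits by letter class: vowels +6, consonants +5.
For never: n(cons)+5=s, e(vowel)+6=k, v(cons)+5=a, e(vowel)+6=k, r(cons)+5=w.

skakw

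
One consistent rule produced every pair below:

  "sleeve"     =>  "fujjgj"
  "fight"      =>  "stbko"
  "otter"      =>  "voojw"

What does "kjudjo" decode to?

This is an affine cipher: with a=0,…,z=25, each position x becomes (9x+25) mod 26.
Decoding kjudjo: k(10)→3·(10−25)≡7=h; j(9)→3·(9−25)≡4=e; u(20)→3·(20−25)≡11=l; d(3)→3·(3−25)≡12=m; j(9)→3·(9−25)≡4=e; o(14)→3·(14−25)≡19=t (all mod 26).

helmet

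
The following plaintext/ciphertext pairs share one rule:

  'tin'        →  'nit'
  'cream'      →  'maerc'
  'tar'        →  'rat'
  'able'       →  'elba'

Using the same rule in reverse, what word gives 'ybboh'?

The word is simply reversed.
Undoing it on ybboh: then reverse → hobby.

hobby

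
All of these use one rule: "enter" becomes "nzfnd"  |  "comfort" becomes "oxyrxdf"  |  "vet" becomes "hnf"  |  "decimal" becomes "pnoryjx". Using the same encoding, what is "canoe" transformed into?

ojzxn

Two shifts are in play — +9 for a/e/i/o/u, +12 for every other letter.
For canoe: c(cons)+12=o, a(vowel)+9=j, n(cons)+12=z, o(vowel)+9=x, e(vowel)+9=n.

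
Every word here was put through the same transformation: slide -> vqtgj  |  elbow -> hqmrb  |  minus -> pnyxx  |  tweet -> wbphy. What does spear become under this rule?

vupdw

It's a Vigenère-style cipher with numeric key [3,5,11]: position i shifts by key[i mod 3].
Applying it to spear: s+3=v, p+5=u, e+11=p, a+3=d, r+5=w.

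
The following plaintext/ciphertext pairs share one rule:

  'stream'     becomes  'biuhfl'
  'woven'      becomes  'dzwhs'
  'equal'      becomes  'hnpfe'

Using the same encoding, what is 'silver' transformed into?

bjewhu

This is an affine cipher: with a=0,…,z=25, each position x becomes (7x+5) mod 26.
For silver: s(18)→7·18+5≡1=b; i(8)→7·8+5≡9=j; l(11)→7·11+5≡4=e; v(21)→7·21+5≡22=w; e(4)→7·4+5≡7=h; r(17)→7·17+5≡20=u (all mod 26).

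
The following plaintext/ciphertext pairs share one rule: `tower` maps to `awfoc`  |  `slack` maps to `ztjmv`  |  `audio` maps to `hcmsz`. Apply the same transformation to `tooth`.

In tower: t→a is +7, o→w is +8, w→f is +9, e→o is +10 — the shift increases by 1 each position. Each letter shifts forward by (position + 7), i.e. 7, 8, 9, … — the shift grows by one for each successive letter.
On tooth: t+7=a, o+8=w, o+9=x, t+10=d, h+11=s.

awxds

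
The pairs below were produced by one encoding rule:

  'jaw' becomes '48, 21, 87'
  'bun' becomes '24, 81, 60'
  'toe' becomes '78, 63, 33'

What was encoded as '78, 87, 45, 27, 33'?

j(#10)→48 and a(#1)→21: differences scale by 3, so n = 3·pos + 18. With a=1..z=26, the number is 3·pos + 18.
Undoing it on 78, 87, 45, 27, 33: 78→(78−18)÷3=20=t, 87→(87−18)÷3=23=w, 45→(45−18)÷3=9=i, 27→(27−18)÷3=3=c, 33→(33−18)÷3=5=e.

twice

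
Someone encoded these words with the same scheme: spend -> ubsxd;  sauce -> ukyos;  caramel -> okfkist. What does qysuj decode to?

quest

Treating letters as 0–25, the rule is x ↦ 15x + 10 (mod 26).
Undoing it on qysuj: q(16)→7·(16−10)≡16=q; y(24)→7·(24−10)≡20=u; s(18)→7·(18−10)≡4=e; u(20)→7·(20−10)≡18=s; j(9)→7·(9−10)≡19=t (all mod 26).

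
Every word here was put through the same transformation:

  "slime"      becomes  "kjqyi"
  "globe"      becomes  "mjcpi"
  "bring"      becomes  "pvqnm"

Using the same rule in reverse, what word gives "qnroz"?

input

s(18)→k(10) and l(11)→j(9) fit y≡15x+0 (mod 26); the inverse of 15 mod 26 is 7. Treating letters as 0–25, the rule is x ↦ 15x + 0 (mod 26).
Undoing it on qnroz: q(16)→7·(16−0)≡8=i; n(13)→7·(13−0)≡13=n; r(17)→7·(17−0)≡15=p; o(14)→7·(14−0)≡20=u; z(25)→7·(25−0)≡19=t (all mod 26).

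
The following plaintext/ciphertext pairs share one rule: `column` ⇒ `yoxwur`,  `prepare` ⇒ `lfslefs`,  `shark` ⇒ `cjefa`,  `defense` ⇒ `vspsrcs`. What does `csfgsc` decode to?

series

c(2)→y(24) and o(14)→o(14) fit y≡23x+4 (mod 26); the inverse of 23 mod 26 is 17. Treating letters as 0–25, the rule is x ↦ 23x + 4 (mod 26).
Undoing it on csfgsc: c(2)→17·(2−4)≡18=s; s(18)→17·(18−4)≡4=e; f(5)→17·(5−4)≡17=r; g(6)→17·(6−4)≡8=i; s(18)→17·(18−4)≡4=e; c(2)→17·(2−4)≡18=s (all mod 26).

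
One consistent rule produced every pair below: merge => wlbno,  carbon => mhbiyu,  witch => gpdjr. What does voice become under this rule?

fvsjo

The shifts repeat in a cycle of length 2: positions 0,1,… shift by +10, +7, then the pattern repeats.
For voice: v+10=f, o+7=v, i+10=s, c+7=j, e+10=o.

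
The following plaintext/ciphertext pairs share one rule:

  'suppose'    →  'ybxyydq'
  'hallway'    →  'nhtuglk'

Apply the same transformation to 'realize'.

In suppose: s→y is +6, u→b is +7, p→x is +8, p→y is +9 — the shift increases by 1 each position. The shift increases by 1 at each position, starting from +6: 6, 7, 8, ….
Applying it to realize: r+6=x, e+7=l, a+8=i, l+9=u, i+10=s, z+11=k, e+12=q.

xliuskq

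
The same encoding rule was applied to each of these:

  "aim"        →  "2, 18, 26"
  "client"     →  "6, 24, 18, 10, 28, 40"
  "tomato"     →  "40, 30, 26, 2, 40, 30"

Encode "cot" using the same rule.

a(#1)→2 and i(#9)→18: differences scale by 2, so n = 2·pos + 0. Each letter becomes 2×(its alphabet position, a=1..z=26).
Applying it to cot: c=3→6, o=15→30, t=20→40.

6, 30, 40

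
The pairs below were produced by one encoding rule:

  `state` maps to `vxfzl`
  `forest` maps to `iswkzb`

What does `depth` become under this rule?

giuzo

In state: s→v is +3, t→x is +4, a→f is +5, t→z is +6 — the shift increases by 1 each position. Letter i (0-indexed) is shifted by i+3, so successive shifts are 3, 4, 5, ….
For depth: d+3=g, e+4=i, p+5=u, t+6=z, h+7=o.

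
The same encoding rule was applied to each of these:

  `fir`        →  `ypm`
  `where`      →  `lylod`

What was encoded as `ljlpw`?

Two steps: reverse the string, then apply a Caesar shift of +7.
Undoing it on ljlpw: shift back: l−7=e, j−7=c, l−7=e, p−7=i, w−7=p → eceip; then reverse → piece.

piece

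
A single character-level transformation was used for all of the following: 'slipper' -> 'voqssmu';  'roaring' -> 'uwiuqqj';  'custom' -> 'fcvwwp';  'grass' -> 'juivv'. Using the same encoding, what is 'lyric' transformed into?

The shift depends on letter class: consonant s→v is +3, but vowel i→q is +8. The rule splits by letter class: vowels +8, consonants +3.
On lyric: l(cons)+3=o, y(cons)+3=b, r(cons)+3=u, i(vowel)+8=q, c(cons)+3=f.

obuqf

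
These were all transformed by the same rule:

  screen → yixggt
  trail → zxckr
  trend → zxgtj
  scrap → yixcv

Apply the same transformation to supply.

ywvvre

The shift depends on letter class: consonant s→y is +6, but vowel e→g is +2. Vowels shift forward by 2 and consonants shift forward by 6.
On supply: s(cons)+6=y, u(vowel)+2=w, p(cons)+6=v, p(cons)+6=v, l(cons)+6=r, y(cons)+6=e.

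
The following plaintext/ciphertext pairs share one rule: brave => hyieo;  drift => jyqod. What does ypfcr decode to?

sixth

In brave: b→h is +6, r→y is +7, a→i is +8, v→e is +9 — the shift increases by 1 each position. The shift increases by 1 at each position, starting from +6: 6, 7, 8, ….
Reversing it on ypfcr: y−6=s, p−7=i, f−8=x, c−9=t, r−10=h.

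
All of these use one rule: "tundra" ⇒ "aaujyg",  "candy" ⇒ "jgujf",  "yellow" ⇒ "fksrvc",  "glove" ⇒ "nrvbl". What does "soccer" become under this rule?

zujilx

A repeating key of period 2 is used — shifts +7, +6 over and over.
On soccer: s+7=z, o+6=u, c+7=j, c+6=i, e+7=l, r+6=x.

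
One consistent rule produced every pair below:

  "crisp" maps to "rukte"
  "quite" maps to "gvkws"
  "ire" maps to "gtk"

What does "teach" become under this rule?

jecgv

The output letters match the input read backwards, each shifted +2: crisp reversed is psirc. The word is reversed, then every letter is shifted forward by 2.
For teach: reverse → hcaet; then shift: h+2=j, c+2=e, a+2=c, e+2=g, t+2=v.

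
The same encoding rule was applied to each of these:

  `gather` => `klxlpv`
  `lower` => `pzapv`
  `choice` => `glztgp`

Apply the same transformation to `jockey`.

nzgopc

The shift depends on letter class: consonant g→k is +4, but vowel a→l is +11. Two shifts are in play — +11 for a/e/i/o/u, +4 for every other letter.
Applying it to jockey: j(cons)+4=n, o(vowel)+11=z, c(cons)+4=g, k(cons)+4=o, e(vowel)+11=p, y(cons)+4=c.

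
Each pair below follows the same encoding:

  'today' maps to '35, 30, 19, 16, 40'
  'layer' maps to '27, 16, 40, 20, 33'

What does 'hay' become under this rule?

23, 16, 40

t is letter #20 and maps to 35: an offset of 15. The number is (letter's place in the alphabet, a=1) + 15.
On hay: h=8→23, a=1→16, y=25→40.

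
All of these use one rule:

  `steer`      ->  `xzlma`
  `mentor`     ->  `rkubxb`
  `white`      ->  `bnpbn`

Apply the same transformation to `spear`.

xvlia

In steer: s→x is +5, t→z is +6, e→l is +7, e→m is +8 — the shift increases by 1 each position. Each letter shifts forward by (position + 5), i.e. 5, 6, 7, … — the shift grows by one for each successive letter.
On spear: s+5=x, p+6=v, e+7=l, a+8=i, r+9=a.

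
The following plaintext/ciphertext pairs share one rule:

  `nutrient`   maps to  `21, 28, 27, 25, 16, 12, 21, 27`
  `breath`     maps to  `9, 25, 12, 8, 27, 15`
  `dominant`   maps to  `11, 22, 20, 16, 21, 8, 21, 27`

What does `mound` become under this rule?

n is letter #14 and maps to 21: an offset of 7. The number is (letter's place in the alphabet, a=1) + 7.
On mound: m=13→20, o=15→22, u=21→28, n=14→21, d=4→11.

20, 22, 28, 21, 11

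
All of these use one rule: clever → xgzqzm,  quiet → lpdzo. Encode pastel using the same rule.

kvnozg

Compare letters: c→x is +21, l→g is +21, e→z is +21 — a constant shift. This is a Caesar cipher with shift 21.
For pastel: p+21=k, a+21=v, s+21=n, t+21=o, e+21=z, l+21=g.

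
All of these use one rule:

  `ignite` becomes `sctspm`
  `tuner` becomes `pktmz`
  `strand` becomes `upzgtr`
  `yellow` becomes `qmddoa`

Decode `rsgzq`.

diary

i(8)→s(18) and g(6)→c(2) fit y≡21x+6 (mod 26); the inverse of 21 mod 26 is 5. Each letter's alphabet position (a=0..z=25) is mapped through 21·x+6 mod 26 — an affine cipher.
Decoding rsgzq: r(17)→5·(17−6)≡3=d; s(18)→5·(18−6)≡8=i; g(6)→5·(6−6)≡0=a; z(25)→5·(25−6)≡17=r; q(16)→5·(16−6)≡24=y (all mod 26).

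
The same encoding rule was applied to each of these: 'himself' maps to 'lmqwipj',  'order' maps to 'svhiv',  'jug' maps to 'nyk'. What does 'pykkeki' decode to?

Compare letters: h→l is +4, i→m is +4, m→q is +4 — a constant shift. Every letter moves 4 places later in the alphabet, wrapping around z→a.
Reversing it on pykkeki: p−4=l, y−4=u, k−4=g, k−4=g, e−4=a, k−4=g, i−4=e.

luggage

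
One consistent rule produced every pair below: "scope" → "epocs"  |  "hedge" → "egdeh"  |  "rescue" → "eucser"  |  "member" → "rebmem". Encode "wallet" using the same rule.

The output letters match the input read backwards: scope reversed is epocs. It's just the letters in reverse order.
Applying it to wallet: reverse → tellaw.

tellaw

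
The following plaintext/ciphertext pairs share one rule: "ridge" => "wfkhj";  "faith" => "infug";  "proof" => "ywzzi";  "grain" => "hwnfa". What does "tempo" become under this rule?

ujbyz

Each letter's alphabet position (a=0..z=25) is mapped through 25·x+13 mod 26 — an affine cipher.
Applying it to tempo: t(19)→25·19+13≡20=u; e(4)→25·4+13≡9=j; m(12)→25·12+13≡1=b; p(15)→25·15+13≡24=y; o(14)→25·14+13≡25=z (all mod 26).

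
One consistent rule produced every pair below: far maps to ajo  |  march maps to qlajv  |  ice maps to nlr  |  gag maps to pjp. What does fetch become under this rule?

The word is reversed, then every letter is shifted forward by 9.
Applying it to fetch: reverse → hctef; then shift: h+9=q, c+9=l, t+9=c, e+9=n, f+9=o.

qlcno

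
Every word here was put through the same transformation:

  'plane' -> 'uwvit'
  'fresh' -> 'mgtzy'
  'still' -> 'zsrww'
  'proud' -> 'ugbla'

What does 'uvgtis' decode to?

p(15)→u(20) and l(11)→w(22) fit y≡19x+21 (mod 26); the inverse of 19 mod 26 is 11. Treating letters as 0–25, the rule is x ↦ 19x + 21 (mod 26).
Decoding uvgtis: u(20)→11·(20−21)≡15=p; v(21)→11·(21−21)≡0=a; g(6)→11·(6−21)≡17=r; t(19)→11·(19−21)≡4=e; i(8)→11·(8−21)≡13=n; s(18)→11·(18−21)≡19=t (all mod 26).

parent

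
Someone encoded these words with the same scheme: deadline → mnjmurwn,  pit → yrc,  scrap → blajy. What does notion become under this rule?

wxcrxw

Compare letters: d→m is +9, e→n is +9, a→j is +9 — a constant shift. This is a Caesar cipher with shift 9.
On notion: n+9=w, o+9=x, t+9=c, i+9=r, o+9=x, n+9=w.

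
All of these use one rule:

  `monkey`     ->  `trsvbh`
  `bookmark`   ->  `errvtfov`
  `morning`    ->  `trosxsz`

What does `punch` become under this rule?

Treating letters as 0–25, the rule is x ↦ 25x + 5 (mod 26).
On punch: p(15)→25·15+5≡16=q; u(20)→25·20+5≡11=l; n(13)→25·13+5≡18=s; c(2)→25·2+5≡3=d; h(7)→25·7+5≡24=y (all mod 26).

qlsdy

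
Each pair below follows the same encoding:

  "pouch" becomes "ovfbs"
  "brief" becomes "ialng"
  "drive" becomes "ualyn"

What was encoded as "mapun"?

trade

p(15)→o(14) and o(14)→v(21) fit y≡19x+15 (mod 26); the inverse of 19 mod 26 is 11. Treating letters as 0–25, the rule is x ↦ 19x + 15 (mod 26).
Reversing it on mapun: m(12)→11·(12−15)≡19=t; a(0)→11·(0−15)≡17=r; p(15)→11·(15−15)≡0=a; u(20)→11·(20−15)≡3=d; n(13)→11·(13−15)≡4=e (all mod 26).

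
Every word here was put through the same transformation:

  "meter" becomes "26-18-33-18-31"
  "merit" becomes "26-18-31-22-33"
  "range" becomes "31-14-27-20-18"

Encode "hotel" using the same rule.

m is letter #13 and maps to 26: an offset of 13. Each letter is replaced by its alphabet position (a=1..z=26) + 13.
On hotel: h=8→21, o=15→28, t=20→33, e=5→18, l=12→25.

21-28-33-18-25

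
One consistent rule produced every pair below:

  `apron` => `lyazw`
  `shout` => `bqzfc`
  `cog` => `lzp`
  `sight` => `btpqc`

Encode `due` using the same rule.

mfp

The shift depends on letter class: consonant p→y is +9, but vowel a→l is +11. Vowels shift forward by 11 and consonants shift forward by 9.
For due: d(cons)+9=m, u(vowel)+11=f, e(vowel)+11=p.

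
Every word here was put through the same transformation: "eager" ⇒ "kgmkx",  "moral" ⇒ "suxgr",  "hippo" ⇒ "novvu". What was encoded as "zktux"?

tenor

Compare letters: e→k is +6, a→g is +6, g→m is +6 — a constant shift. It's a constant shift of +6 (ROT6).
Reversing it on zktux: z−6=t, k−6=e, t−6=n, u−6=o, x−6=r.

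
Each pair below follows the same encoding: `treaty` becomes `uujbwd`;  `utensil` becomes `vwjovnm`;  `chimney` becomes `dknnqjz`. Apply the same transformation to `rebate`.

shgbwj

Shifts by position in treaty: pos 0: t→u (+1), pos 1: r→u (+3), pos 2: e→j (+5), pos 3: a→b (+1), pos 4: t→w (+3), pos 5: y→d (+5) — repeating every 3. The shifts repeat in a cycle of length 3: positions 0,1,… shift by +1, +3, +5, then the pattern repeats.
Applying it to rebate: r+1=s, e+3=h, b+5=g, a+1=b, t+3=w, e+5=j.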